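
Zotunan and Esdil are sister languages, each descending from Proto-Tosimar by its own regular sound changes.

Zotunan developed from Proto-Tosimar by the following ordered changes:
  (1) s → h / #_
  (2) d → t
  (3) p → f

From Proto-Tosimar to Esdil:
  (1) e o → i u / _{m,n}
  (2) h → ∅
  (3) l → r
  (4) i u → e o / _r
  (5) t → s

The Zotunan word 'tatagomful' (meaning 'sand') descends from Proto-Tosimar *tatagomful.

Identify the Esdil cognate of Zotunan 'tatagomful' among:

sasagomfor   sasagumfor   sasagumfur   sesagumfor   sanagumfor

Esdil: *tatagomful > tatagumful > tatagumfur > tatagumfor > sasagumfor  (by pre-nasal raising, unconditioned shift, pre-rhotic lowering, unconditioned shift)
The other candidates each miss or misapply at least one Esdil change.

sasagumfor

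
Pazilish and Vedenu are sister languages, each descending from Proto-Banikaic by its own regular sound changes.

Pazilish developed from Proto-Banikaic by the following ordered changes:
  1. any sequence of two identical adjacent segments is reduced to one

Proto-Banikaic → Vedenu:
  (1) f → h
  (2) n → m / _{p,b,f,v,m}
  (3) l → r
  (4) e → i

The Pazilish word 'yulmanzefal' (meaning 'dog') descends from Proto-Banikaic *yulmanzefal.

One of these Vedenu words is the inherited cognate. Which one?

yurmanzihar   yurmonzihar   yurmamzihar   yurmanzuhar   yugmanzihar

Vedenu: *yulmanzefal
  yulmanzefal → yulmanzehal   [unconditioned shift]
  yulmanzehal (rule 2 does not apply)
  yulmanzehal → yurmanzehar   [unconditioned shift]
  yurmanzehar → yurmanzihar   [vowel merger]
  giving Vedenu yurmanzihar.
The other candidates each miss or misapply at least one Vedenu change.

yurmanzihar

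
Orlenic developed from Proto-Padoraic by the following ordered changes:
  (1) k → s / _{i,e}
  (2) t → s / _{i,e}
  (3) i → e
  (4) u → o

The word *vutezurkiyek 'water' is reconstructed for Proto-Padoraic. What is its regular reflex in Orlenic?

vosezorseyek

Orlenic: start from *vutezurkiyek.
  rule 1 (palatalisation): vutezurkiyek → vutezursiyek
  rule 2 (palatalisation): vutezursiyek → vusezursiyek
  rule 3 (vowel merger): vusezursiyek → vusezurseyek
  rule 4 (vowel merger): vusezurseyek → vosezorseyek
  ⇒ Orlenic vosezorseyek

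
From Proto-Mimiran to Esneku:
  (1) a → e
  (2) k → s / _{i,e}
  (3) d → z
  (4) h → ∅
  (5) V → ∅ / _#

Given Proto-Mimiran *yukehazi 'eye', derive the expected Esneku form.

yuseez

Esneku: start from *yukehazi.
  rule 1 (vowel merger): yukehazi → yukehezi
  rule 2 (palatalisation): yukehezi → yusehezi
  rule 3: no change — yusehezi
  rule 4 (h-loss): yusehezi → yuseezi
  rule 5 (apocope): yuseezi → yuseez
  ⇒ Esneku yuseez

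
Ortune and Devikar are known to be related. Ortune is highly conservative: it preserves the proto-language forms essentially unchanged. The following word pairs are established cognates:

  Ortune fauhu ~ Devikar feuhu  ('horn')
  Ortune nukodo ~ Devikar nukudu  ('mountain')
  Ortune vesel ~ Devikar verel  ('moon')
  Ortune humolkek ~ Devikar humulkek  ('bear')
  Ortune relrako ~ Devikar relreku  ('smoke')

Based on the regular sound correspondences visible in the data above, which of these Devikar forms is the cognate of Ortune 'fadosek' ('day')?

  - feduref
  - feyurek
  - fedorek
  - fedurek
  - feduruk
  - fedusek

fedurek

relrako ~ relreku — Ortune a corresponds to Devikar e after a consonant, before a consonant other than r, m, n, p, b, f, v.
nukodo ~ nukudu, humolkek ~ humulkek — Ortune o corresponds to Devikar u after a consonant, before a consonant other than r, m, n, p, b, f, v.
vesel ~ verel — Ortune s corresponds to Devikar r between vowels (before a front vowel).
Applying these to Ortune 'fadosek':
  fadosek → fedosek   (a→e after a consonant, before a consonant other than r, m, n, p, b, f, v)
  fedosek → fedusek   (o→u after a consonant, before a consonant other than r, m, n, p, b, f, v)
  fedusek → fedurek   (s→r between vowels (before a front vowel))
So the Devikar cognate is 'fedurek'.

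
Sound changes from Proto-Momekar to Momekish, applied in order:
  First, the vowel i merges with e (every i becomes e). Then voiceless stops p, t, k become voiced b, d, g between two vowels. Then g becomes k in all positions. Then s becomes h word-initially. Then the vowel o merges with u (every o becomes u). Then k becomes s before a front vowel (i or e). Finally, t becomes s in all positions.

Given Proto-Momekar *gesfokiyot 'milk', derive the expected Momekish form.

sesfuseyus

Momekish: *gesfokiyot
  gesfokiyot → gesfokeyot   [vowel merger]
  gesfokeyot → gesfogeyot   [intervocalic voicing]
  gesfogeyot → kesfokeyot   [unconditioned shift]
  kesfokeyot (rule 4 does not apply)
  kesfokeyot → kesfukeyut   [vowel merger]
  kesfukeyut → sesfuseyut   [palatalisation]
  sesfuseyut → sesfuseyus   [unconditioned shift]
  giving Momekish sesfuseyus.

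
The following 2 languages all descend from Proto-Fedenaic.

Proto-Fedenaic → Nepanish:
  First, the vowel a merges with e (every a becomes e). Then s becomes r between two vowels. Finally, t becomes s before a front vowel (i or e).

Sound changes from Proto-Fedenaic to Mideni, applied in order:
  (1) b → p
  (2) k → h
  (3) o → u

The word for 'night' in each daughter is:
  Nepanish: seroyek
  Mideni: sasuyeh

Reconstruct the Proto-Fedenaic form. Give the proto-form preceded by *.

*sasoyek

Position 3: Nepanish has r, Mideni has s. Mideni preserves s here (none of its changes turn any other segment into s), so the proto-segment is *s.
Position 7: Nepanish has k, Mideni has h. Nepanish preserves k here (none of its changes turn any other segment into k), so the proto-segment is *k.
Position 4: Nepanish has o, Mideni has u. Nepanish preserves o here (none of its changes turn any other segment into o), so the proto-segment is *o.
This points to *sasoyek. Verify forward in each daughter:
Nepanish: *sasoyek > sesoyek > seroyek  (by vowel merger, rhotacism)
Mideni: *sasoyek
  sasoyek (rule 1 does not apply)
  sasoyek → sasoyeh   [unconditioned shift]
  sasoyeh → sasuyeh   [vowel merger]
  giving Mideni sasuyeh.
No other proto-form is consistent with every reflex, so the reconstruction is *sasoyek.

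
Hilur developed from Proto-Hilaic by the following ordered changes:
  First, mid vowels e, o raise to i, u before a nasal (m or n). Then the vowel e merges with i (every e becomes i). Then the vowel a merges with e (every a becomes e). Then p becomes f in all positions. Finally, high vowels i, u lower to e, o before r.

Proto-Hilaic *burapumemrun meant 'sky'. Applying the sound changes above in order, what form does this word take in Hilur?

Hilur: *burapumemrun
  burapumemrun → burapumimrun   [pre-nasal raising]
  burapumimrun (rule 2 does not apply)
  burapumimrun → burepumimrun   [vowel merger]
  burepumimrun → burefumimrun   [unconditioned shift]
  burefumimrun → borefumimrun   [pre-rhotic lowering]
  giving Hilur borefumimrun.

borefumimrun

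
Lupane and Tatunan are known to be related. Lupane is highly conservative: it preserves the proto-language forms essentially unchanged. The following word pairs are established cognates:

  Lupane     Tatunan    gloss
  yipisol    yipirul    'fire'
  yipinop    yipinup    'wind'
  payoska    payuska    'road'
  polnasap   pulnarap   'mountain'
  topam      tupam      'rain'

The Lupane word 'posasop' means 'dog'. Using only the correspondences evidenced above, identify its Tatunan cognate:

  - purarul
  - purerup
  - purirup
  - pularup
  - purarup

yipisol ~ yipirul, payoska ~ payuska — Lupane o corresponds to Tatunan u after a consonant, before a consonant other than r, m, n, p, b, f, v.
polnasap ~ pulnarap — Lupane s corresponds to Tatunan r between vowels (before a back vowel).
yipisol ~ yipirul — Lupane s corresponds to Tatunan r between vowels (before a back vowel).
yipinop ~ yipinup, topam ~ tupam — Lupane o corresponds to Tatunan u after a consonant, before a labial obstruent.
Applying these to Lupane 'posasop':
  posasop → pusasop   (o→u after a consonant, before a consonant other than r, m, n, p, b, f, v)
  pusasop → purasop   (s→r between vowels (before a back vowel))
  purasop → purarop   (s→r between vowels (before a back vowel))
  purarop → purarup   (o→u after a consonant, before a labial obstruent)
So the Tatunan cognate is 'purarup'.

purarup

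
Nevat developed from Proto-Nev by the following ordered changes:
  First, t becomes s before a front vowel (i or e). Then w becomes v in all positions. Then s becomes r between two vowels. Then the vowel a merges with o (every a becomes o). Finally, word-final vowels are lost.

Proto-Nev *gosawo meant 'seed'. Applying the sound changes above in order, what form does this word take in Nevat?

Nevat: *gosawo
  gosawo (rule 1 does not apply)
  gosawo → gosavo   [unconditioned shift]
  gosavo → goravo   [rhotacism]
  goravo → gorovo   [vowel merger]
  gorovo → gorov   [apocope]
  giving Nevat gorov.

gorov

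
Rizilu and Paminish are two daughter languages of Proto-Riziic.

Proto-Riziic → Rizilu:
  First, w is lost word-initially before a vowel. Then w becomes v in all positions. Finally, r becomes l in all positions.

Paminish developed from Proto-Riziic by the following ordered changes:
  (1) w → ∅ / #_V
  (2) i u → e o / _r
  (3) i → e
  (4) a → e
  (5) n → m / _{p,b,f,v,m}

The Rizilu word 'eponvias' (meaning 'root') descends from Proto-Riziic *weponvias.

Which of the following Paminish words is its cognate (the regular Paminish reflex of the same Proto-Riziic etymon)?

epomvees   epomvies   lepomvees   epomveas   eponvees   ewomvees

Paminish: *weponvias > eponvias > eponveas > eponvees > epomvees  (by glide loss, vowel merger, vowel merger, nasal place assimilation)
The other candidates each miss or misapply at least one Paminish change.

epomvees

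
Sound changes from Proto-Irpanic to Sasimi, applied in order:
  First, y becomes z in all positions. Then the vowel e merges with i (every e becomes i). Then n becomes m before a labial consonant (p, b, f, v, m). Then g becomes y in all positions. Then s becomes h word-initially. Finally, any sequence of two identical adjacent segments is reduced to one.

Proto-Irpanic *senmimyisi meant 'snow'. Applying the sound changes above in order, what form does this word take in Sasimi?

himimzisi

Sasimi: *senmimyisi
  senmimyisi → senmimzisi   [unconditioned shift]
  senmimzisi → sinmimzisi   [vowel merger]
  sinmimzisi → simmimzisi   [nasal place assimilation]
  simmimzisi (rule 4 does not apply)
  simmimzisi → himmimzisi   [debuccalisation]
  himmimzisi → himimzisi   [degemination]
  giving Sasimi himimzisi.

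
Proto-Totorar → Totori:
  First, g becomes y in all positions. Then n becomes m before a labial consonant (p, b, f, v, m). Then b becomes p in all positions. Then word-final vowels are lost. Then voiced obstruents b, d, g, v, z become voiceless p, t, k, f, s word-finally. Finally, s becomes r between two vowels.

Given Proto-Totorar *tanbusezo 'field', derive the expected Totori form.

tampures

Totori: *tanbusezo
  tanbusezo (rule 1 does not apply)
  tanbusezo → tambusezo   [nasal place assimilation]
  tambusezo → tampusezo   [unconditioned shift]
  tampusezo → tampusez   [apocope]
  tampusez → tampuses   [final devoicing]
  tampuses → tampures   [rhotacism]
  giving Totori tampures.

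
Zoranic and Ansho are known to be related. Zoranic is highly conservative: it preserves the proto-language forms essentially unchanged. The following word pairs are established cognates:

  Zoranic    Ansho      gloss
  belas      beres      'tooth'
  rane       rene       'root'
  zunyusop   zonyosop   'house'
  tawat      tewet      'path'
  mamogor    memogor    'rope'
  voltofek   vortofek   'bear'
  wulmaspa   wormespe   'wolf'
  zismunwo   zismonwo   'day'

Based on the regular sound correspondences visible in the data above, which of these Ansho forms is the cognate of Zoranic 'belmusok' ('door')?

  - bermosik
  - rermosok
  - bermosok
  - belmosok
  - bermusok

bermosok

wulmaspa ~ wormespe — Zoranic l corresponds to Ansho r after a vowel, before a nasal.
zunyusop ~ zonyosop, wulmaspa ~ wormespe — Zoranic u corresponds to Ansho o after a consonant, before a consonant other than r, m, n, p, b, f, v.
Applying these to Zoranic 'belmusok':
  belmusok → bermusok   (l→r after a vowel, before a nasal)
  bermusok → bermosok   (u→o after a consonant, before a consonant other than r, m, n, p, b, f, v)
So the Ansho cognate is 'bermosok'.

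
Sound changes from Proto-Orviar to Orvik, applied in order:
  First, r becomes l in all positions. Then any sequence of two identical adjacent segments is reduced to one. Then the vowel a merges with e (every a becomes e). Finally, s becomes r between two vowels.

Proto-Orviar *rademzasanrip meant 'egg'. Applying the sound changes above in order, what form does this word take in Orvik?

Orvik: start from *rademzasanrip.
  rule 1 (unconditioned shift): rademzasanrip → lademzasanlip
  rule 2: no change — lademzasanlip
  rule 3 (vowel merger): lademzasanlip → ledemzesenlip
  rule 4 (rhotacism): ledemzesenlip → ledemzerenlip
  ⇒ Orvik ledemzerenlip

ledemzerenlip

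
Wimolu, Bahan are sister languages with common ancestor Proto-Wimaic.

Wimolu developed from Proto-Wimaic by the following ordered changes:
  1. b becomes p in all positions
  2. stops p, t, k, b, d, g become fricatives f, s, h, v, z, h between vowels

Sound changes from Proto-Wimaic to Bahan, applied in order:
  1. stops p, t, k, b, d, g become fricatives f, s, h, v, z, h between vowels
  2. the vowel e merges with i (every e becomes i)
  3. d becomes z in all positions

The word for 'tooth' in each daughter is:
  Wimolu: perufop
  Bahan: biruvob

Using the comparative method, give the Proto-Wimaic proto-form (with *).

*berubob

Position 1: Wimolu has p, Bahan has b. Bahan preserves b here (none of its changes turn any other segment into b), so the proto-segment is *b.
Position 2: Wimolu has e, Bahan has i. Wimolu preserves e here (none of its changes turn any other segment into e), so the proto-segment is *e.
Position 7: Wimolu has p, Bahan has b. Bahan preserves b here (none of its changes turn any other segment into b), so the proto-segment is *b.
Verify the candidate proto-form against each daughter:
Wimolu: *berubob
  berubob → perupop   [unconditioned shift]
  perupop → perufop   [intervocalic lenition]
  giving Wimolu perufop.
Bahan: start from *berubob.
  rule 1 (intervocalic lenition): berubob → beruvob
  rule 2 (vowel merger): beruvob → biruvob
  rule 3: no change — biruvob
  ⇒ Bahan biruvob
Only *berubob yields all of Wimolu perufop, Bahan biruvob.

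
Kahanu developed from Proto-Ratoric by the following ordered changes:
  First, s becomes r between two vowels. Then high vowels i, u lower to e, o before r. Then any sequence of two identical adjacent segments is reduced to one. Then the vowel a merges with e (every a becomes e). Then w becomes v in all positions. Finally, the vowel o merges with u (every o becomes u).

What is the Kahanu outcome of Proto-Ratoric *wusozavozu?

vuruzevuzu

Kahanu: *wusozavozu > wurozavozu > worozavozu > worozevozu > vorozevozu > vuruzevuzu  (by rhotacism, pre-rhotic lowering, vowel merger, unconditioned shift, vowel merger)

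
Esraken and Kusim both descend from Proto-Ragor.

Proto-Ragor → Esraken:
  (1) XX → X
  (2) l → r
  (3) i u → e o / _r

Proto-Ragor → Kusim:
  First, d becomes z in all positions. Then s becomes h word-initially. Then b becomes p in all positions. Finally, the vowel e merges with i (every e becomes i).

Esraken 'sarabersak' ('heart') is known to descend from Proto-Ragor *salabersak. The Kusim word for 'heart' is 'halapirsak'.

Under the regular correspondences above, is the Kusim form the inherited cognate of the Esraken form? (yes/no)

Derive the expected Kusim reflex of *salabersak:
Kusim: *salabersak > halabersak > halapersak > halapirsak  (by debuccalisation, unconditioned shift, vowel merger)
Kusim 'halapirsak' matches the regular reflex exactly, so the pair is cognate.

yes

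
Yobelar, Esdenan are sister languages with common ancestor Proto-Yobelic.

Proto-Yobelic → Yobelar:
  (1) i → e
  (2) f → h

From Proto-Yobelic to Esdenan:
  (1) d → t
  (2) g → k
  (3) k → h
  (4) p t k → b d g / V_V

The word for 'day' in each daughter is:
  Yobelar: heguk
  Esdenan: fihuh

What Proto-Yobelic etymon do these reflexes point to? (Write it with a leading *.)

Position 1: Yobelar has h, Esdenan has f. Esdenan preserves f here (none of its changes turn any other segment into f), so the proto-segment is *f.
Position 2: Yobelar has e, Esdenan has i. Esdenan preserves i here (none of its changes turn any other segment into i), so the proto-segment is *i.
Position 3: Yobelar has g, Esdenan has h. Yobelar preserves g here (none of its changes turn any other segment into g), so the proto-segment is *g.
Continuing position by position gives *figuk; check it forward:
Yobelar: *figuk
  figuk → feguk   [vowel merger]
  feguk → heguk   [unconditioned shift]
  giving Yobelar heguk.
Esdenan: *figuk
  figuk (rule 1 does not apply)
  figuk → fikuk   [unconditioned shift]
  fikuk → fihuh   [unconditioned shift]
  fihuh (rule 4 does not apply)
  giving Esdenan fihuh.
*figuk is the unique common source.

*figuk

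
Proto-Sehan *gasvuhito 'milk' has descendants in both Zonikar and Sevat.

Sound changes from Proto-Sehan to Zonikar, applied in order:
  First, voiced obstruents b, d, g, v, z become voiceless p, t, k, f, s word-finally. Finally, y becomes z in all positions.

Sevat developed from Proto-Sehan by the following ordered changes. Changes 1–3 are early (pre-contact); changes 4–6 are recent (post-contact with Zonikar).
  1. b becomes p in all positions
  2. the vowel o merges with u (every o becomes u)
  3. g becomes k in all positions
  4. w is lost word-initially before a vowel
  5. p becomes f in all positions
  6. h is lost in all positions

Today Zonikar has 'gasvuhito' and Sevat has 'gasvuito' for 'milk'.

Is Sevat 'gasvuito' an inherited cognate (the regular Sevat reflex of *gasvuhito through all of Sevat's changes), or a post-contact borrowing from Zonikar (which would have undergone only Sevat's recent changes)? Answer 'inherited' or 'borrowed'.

If inherited, *gasvuhito would pass through all of Sevat's changes:
Sevat: start from *gasvuhito.
  rule 1: no change — gasvuhito
  rule 2 (vowel merger): gasvuhito → gasvuhitu
  rule 3 (unconditioned shift): gasvuhitu → kasvuhitu
  rule 4: no change — kasvuhitu
  rule 5: no change — kasvuhitu
  rule 6 (h-loss): kasvuhitu → kasvuitu
  ⇒ Sevat kasvuitu
If borrowed from Zonikar 'gasvuhito' after the early changes, it would undergo only the recent ones:
  rule 4 (glide loss): no change (gasvuhito)
  rule 5 (unconditioned shift): no change (gasvuhito)
  rule 6 (h-loss): gasvuhito → gasvuito
  ⇒ as a loan: gasvuito
Sevat 'gasvuito' matches the loan outcome 'gasvuito', not the inherited 'kasvuitu' — it skipped the early Sevat changes, so it was borrowed from Zonikar.

borrowed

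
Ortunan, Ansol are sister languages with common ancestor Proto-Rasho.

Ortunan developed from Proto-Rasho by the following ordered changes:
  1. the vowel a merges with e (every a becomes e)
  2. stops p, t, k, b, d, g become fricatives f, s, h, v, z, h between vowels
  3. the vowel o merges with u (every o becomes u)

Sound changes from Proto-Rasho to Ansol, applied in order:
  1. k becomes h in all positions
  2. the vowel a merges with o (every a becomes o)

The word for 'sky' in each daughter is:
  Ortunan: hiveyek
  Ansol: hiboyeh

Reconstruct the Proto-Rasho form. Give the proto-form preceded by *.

*hibayek

Position 4: Ortunan has e, Ansol has o. Taking the neighbouring segments as reconstructed: Ortunan e could go back to *a or *e; Ansol o could go back to *a or *o — the one source consistent with every daughter is *a.
Position 7: Ortunan has k, Ansol has h. Ortunan preserves k here (none of its changes turn any other segment into k), so the proto-segment is *k.
Verify the candidate proto-form against each daughter:
Ortunan: start from *hibayek.
  rule 1 (vowel merger): hibayek → hibeyek
  rule 2 (intervocalic lenition): hibeyek → hiveyek
  rule 3: no change — hiveyek
  ⇒ Ortunan hiveyek
Ansol: start from *hibayek.
  rule 1 (unconditioned shift): hibayek → hibayeh
  rule 2 (vowel merger): hibayeh → hiboyeh
  ⇒ Ansol hiboyeh
Only *hibayek yields all of Ortunan hiveyek, Ansol hiboyeh.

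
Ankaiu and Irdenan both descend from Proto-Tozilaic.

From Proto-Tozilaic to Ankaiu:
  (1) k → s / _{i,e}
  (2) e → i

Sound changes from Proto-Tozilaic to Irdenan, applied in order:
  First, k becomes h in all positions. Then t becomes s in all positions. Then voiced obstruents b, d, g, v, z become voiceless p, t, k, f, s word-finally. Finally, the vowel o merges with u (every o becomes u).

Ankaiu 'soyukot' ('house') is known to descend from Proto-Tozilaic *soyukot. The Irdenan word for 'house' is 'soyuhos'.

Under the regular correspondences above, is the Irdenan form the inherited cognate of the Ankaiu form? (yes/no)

Derive the expected Irdenan reflex of *soyukot:
Irdenan: start from *soyukot.
  rule 1 (unconditioned shift): soyukot → soyuhot
  rule 2 (unconditioned shift): soyuhot → soyuhos
  rule 3: no change — soyuhos
  rule 4 (vowel merger): soyuhos → suyuhus
  ⇒ Irdenan suyuhus
The regular Irdenan reflex would be 'suyuhus', but the attested form is 'soyuhos'. The correspondence is irregular, so they are not cognates (the Irdenan form has a different source).

no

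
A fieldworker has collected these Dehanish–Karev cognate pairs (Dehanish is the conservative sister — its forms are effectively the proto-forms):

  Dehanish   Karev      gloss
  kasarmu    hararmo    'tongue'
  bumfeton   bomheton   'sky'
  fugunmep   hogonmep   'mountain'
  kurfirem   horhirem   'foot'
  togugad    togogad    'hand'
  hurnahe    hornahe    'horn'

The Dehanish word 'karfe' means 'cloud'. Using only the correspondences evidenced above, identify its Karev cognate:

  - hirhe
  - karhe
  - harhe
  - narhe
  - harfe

kasarmu ~ hararmo — Dehanish k corresponds to Karev h word-initially before a back vowel.
bumfeton ~ bomheton — Dehanish f corresponds to Karev h after a consonant, before a front vowel.
Applying these to Dehanish 'karfe':
  karfe → harfe   (k→h word-initially before a back vowel)
  harfe → harhe   (f→h after a consonant, before a front vowel)
So the Karev cognate is 'harhe'.

harhe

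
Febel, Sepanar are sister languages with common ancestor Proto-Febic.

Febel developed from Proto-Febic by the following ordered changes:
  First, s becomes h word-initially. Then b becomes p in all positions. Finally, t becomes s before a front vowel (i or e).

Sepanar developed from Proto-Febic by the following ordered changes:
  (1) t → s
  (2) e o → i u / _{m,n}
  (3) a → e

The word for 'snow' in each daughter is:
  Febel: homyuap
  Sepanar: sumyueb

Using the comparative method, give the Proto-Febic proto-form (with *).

Position 6: Febel has a, Sepanar has e. Febel preserves a here (none of its changes turn any other segment into a), so the proto-segment is *a.
Position 7: Febel has p, Sepanar has b. Sepanar preserves b here (none of its changes turn any other segment into b), so the proto-segment is *b.
Position 2: Febel has o, Sepanar has u. Febel preserves o here (none of its changes turn any other segment into o), so the proto-segment is *o.
Verify the candidate proto-form against each daughter:
Febel: start from *somyuab.
  rule 1 (debuccalisation): somyuab → homyuab
  rule 2 (unconditioned shift): homyuab → homyuap
  rule 3: no change — homyuap
  ⇒ Febel homyuap
Sepanar: *somyuab
  somyuab (rule 1 does not apply)
  somyuab → sumyuab   [pre-nasal raising]
  sumyuab → sumyueb   [vowel merger]
  giving Sepanar sumyueb.
*somyuab is the unique common source.

*somyuab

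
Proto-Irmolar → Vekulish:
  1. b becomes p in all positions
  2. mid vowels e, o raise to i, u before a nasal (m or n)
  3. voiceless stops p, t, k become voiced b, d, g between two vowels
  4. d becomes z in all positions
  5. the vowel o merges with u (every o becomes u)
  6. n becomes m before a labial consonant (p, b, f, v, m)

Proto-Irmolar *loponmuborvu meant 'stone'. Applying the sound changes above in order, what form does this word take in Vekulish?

Vekulish: *loponmuborvu
  loponmuborvu → loponmuporvu   [unconditioned shift]
  loponmuporvu → lopunmuporvu   [pre-nasal raising]
  lopunmuporvu → lobunmuborvu   [intervocalic voicing]
  lobunmuborvu (rule 4 does not apply)
  lobunmuborvu → lubunmuburvu   [vowel merger]
  lubunmuburvu → lubummuburvu   [nasal place assimilation]
  giving Vekulish lubummuburvu.

lubummuburvu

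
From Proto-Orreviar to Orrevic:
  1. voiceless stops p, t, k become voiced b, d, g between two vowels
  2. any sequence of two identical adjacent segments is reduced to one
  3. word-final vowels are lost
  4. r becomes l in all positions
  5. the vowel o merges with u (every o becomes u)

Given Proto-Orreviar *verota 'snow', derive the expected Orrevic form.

Orrevic: *verota > veroda > verod > velod > velud  (by intervocalic voicing, apocope, unconditioned shift, vowel merger)

velud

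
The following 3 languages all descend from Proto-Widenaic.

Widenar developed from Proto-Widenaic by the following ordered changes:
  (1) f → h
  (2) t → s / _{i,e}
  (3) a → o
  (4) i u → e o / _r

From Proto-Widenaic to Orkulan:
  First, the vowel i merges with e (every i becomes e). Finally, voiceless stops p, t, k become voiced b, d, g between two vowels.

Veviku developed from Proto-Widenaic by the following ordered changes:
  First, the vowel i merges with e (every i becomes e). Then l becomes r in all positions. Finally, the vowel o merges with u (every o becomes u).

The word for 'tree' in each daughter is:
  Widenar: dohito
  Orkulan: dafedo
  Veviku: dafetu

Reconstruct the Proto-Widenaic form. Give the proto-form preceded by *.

*dafito

Position 4: Widenar has i, Orkulan has e, Veviku has e. Widenar preserves i here (none of its changes turn any other segment into i), so the proto-segment is *i.
Position 5: Widenar has t, Orkulan has d, Veviku has t. Widenar preserves t here (none of its changes turn any other segment into t), so the proto-segment is *t.
Position 3: Widenar has h, Orkulan has f, Veviku has f. Orkulan preserves f here (none of its changes turn any other segment into f), so the proto-segment is *f.
Continuing position by position gives *dafito; check it forward:
Widenar: start from *dafito.
  rule 1 (unconditioned shift): dafito → dahito
  rule 2: no change — dahito
  rule 3 (vowel merger): dahito → dohito
  rule 4: no change — dohito
  ⇒ Widenar dohito
Orkulan: *dafito > dafeto > dafedo  (by vowel merger, intervocalic voicing)
Veviku: start from *dafito.
  rule 1 (vowel merger): dafito → dafeto
  rule 2: no change — dafeto
  rule 3 (vowel merger): dafeto → dafetu
  ⇒ Veviku dafetu
*dafito is the unique common source.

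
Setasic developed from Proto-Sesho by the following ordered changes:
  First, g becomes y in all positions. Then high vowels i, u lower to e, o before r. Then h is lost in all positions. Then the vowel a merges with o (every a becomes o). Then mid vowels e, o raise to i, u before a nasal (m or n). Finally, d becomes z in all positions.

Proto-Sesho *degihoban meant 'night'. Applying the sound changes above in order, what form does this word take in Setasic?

zeyiobun

Setasic: *degihoban > deyihoban > deyioban > deyiobon > deyiobun > zeyiobun  (by unconditioned shift, h-loss, vowel merger, pre-nasal raising, unconditioned shift)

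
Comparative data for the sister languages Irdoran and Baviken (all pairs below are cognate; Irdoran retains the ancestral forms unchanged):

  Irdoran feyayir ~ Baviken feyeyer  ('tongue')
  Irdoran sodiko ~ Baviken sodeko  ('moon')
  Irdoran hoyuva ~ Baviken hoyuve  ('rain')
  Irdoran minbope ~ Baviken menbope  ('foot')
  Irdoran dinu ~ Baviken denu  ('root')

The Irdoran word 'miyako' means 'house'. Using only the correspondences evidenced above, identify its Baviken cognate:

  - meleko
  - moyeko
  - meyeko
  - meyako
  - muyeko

sodiko ~ sodeko — Irdoran i corresponds to Baviken e after a consonant, before a consonant other than r, m, n, p, b, f, v.
feyayir ~ feyeyer — Irdoran a corresponds to Baviken e after a consonant, before a consonant other than r, m, n, p, b, f, v.
Applying these to Irdoran 'miyako':
  miyako → meyako   (i→e after a consonant, before a consonant other than r, m, n, p, b, f, v)
  meyako → meyeko   (a→e after a consonant, before a consonant other than r, m, n, p, b, f, v)
So the Baviken cognate is 'meyeko'.

meyeko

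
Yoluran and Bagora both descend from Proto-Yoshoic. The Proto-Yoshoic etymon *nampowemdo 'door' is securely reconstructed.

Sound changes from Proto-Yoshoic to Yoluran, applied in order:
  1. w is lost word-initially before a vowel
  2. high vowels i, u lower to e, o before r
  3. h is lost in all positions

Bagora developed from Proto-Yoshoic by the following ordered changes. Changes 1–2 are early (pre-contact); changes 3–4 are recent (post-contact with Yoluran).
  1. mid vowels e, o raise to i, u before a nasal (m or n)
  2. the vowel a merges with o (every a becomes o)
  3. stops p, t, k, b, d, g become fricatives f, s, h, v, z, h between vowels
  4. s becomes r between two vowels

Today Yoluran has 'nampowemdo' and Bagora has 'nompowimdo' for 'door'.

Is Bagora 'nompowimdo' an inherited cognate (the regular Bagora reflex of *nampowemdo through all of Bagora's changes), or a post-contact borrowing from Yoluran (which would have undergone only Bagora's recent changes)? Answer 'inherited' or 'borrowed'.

If inherited, *nampowemdo would pass through all of Bagora's changes:
Bagora: start from *nampowemdo.
  rule 1 (pre-nasal raising): nampowemdo → nampowimdo
  rule 2 (vowel merger): nampowimdo → nompowimdo
  rule 3: no change — nompowimdo
  rule 4: no change — nompowimdo
  ⇒ Bagora nompowimdo
If borrowed from Yoluran 'nampowemdo' after the early changes, it would undergo only the recent ones:
  rule 3 (intervocalic lenition): no change (nampowemdo)
  rule 4 (rhotacism): no change (nampowemdo)
  ⇒ as a loan: nampowemdo
Bagora 'nompowimdo' matches the inherited outcome exactly, so it is an inherited cognate, not a loan.

inherited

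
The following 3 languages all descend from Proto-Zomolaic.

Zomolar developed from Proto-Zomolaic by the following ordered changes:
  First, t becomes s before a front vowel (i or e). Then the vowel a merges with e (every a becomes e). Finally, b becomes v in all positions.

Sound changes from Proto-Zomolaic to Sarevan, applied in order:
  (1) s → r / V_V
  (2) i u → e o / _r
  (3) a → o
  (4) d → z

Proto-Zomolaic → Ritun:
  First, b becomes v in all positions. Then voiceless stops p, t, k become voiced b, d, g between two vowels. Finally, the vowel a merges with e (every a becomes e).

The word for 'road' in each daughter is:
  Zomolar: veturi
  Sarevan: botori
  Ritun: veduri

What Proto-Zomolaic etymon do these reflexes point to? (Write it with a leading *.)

Position 4: Zomolar has u, Sarevan has o, Ritun has u. Zomolar preserves u here (none of its changes turn any other segment into u), so the proto-segment is *u.
Position 2: Zomolar has e, Sarevan has o, Ritun has e. Taking the neighbouring segments as reconstructed: Zomolar e could go back to *a or *e; Sarevan o could go back to *a or *o; Ritun e could go back to *a or *e — the one source consistent with every daughter is *a.
Position 3: Zomolar has t, Sarevan has t, Ritun has d. Zomolar preserves t here (none of its changes turn any other segment into t), so the proto-segment is *t.
Continuing position by position gives *baturi; check it forward:
Zomolar: start from *baturi.
  rule 1: no change — baturi
  rule 2 (vowel merger): baturi → beturi
  rule 3 (unconditioned shift): beturi → veturi
  ⇒ Zomolar veturi
Sarevan: *baturi
  baturi (rule 1 does not apply)
  baturi → batori   [pre-rhotic lowering]
  batori → botori   [vowel merger]
  botori (rule 4 does not apply)
  giving Sarevan botori.
Ritun: *baturi
  baturi → vaturi   [unconditioned shift]
  vaturi → vaduri   [intervocalic voicing]
  vaduri → veduri   [vowel merger]
  giving Ritun veduri.
*baturi is the unique common source.

*baturi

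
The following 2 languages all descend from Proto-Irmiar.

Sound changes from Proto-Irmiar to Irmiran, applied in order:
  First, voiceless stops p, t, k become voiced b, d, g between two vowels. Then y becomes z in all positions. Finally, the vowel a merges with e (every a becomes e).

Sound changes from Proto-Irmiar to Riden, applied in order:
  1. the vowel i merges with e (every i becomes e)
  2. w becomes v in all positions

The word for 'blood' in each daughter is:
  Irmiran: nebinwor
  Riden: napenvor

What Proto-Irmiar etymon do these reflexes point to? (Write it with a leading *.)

*napinwor

Position 6: Irmiran has w, Riden has v. Irmiran preserves w here (none of its changes turn any other segment into w), so the proto-segment is *w.
Position 4: Irmiran has i, Riden has e. Irmiran preserves i here (none of its changes turn any other segment into i), so the proto-segment is *i.
This points to *napinwor. Verify forward in each daughter:
Irmiran: start from *napinwor.
  rule 1 (intervocalic voicing): napinwor → nabinwor
  rule 2: no change — nabinwor
  rule 3 (vowel merger): nabinwor → nebinwor
  ⇒ Irmiran nebinwor
Riden: start from *napinwor.
  rule 1 (vowel merger): napinwor → napenwor
  rule 2 (unconditioned shift): napenwor → napenvor
  ⇒ Riden napenvor
No other proto-form is consistent with every reflex, so the reconstruction is *napinwor.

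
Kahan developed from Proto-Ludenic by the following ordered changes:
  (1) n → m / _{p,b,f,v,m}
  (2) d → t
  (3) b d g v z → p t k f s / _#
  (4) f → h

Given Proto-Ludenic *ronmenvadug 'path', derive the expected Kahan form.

rommemvatuk

Kahan: start from *ronmenvadug.
  rule 1 (nasal place assimilation): ronmenvadug → rommemvadug
  rule 2 (unconditioned shift): rommemvadug → rommemvatug
  rule 3 (final devoicing): rommemvatug → rommemvatuk
  rule 4: no change — rommemvatuk
  ⇒ Kahan rommemvatuk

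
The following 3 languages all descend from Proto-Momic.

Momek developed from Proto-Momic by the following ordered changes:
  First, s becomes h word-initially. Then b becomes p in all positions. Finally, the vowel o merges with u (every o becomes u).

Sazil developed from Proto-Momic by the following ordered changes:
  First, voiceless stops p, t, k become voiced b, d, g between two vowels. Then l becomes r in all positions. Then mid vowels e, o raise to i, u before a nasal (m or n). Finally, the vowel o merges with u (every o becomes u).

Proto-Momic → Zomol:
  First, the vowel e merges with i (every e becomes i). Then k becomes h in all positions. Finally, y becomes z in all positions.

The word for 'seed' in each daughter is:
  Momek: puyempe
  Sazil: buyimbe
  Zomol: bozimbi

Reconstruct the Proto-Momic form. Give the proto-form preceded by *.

Position 2: Momek has u, Sazil has u, Zomol has o. Zomol preserves o here (none of its changes turn any other segment into o), so the proto-segment is *o.
Position 1: Momek has p, Sazil has b, Zomol has b. Zomol preserves b here (none of its changes turn any other segment into b), so the proto-segment is *b.
Position 4: Momek has e, Sazil has i, Zomol has i. Momek preserves e here (none of its changes turn any other segment into e), so the proto-segment is *e.
Verify the candidate proto-form against each daughter:
Momek: *boyembe > poyempe > puyempe  (by unconditioned shift, vowel merger)
Sazil: start from *boyembe.
  rule 1: no change — boyembe
  rule 2: no change — boyembe
  rule 3 (pre-nasal raising): boyembe → boyimbe
  rule 4 (vowel merger): boyimbe → buyimbe
  ⇒ Sazil buyimbe
Zomol: start from *boyembe.
  rule 1 (vowel merger): boyembe → boyimbi
  rule 2: no change — boyimbi
  rule 3 (unconditioned shift): boyimbi → bozimbi
  ⇒ Zomol bozimbi
No other proto-form is consistent with every reflex, so the reconstruction is *boyembe.

*boyembe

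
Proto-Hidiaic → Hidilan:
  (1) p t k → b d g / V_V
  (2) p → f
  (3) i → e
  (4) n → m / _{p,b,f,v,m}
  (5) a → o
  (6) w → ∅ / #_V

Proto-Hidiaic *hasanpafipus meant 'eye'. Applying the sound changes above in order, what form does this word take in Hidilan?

hosomfofebus

Hidilan: *hasanpafipus
  hasanpafipus → hasanpafibus   [intervocalic voicing]
  hasanpafibus → hasanfafibus   [unconditioned shift]
  hasanfafibus → hasanfafebus   [vowel merger]
  hasanfafebus → hasamfafebus   [nasal place assimilation]
  hasamfafebus → hosomfofebus   [vowel merger]
  hosomfofebus (rule 6 does not apply)
  giving Hidilan hosomfofebus.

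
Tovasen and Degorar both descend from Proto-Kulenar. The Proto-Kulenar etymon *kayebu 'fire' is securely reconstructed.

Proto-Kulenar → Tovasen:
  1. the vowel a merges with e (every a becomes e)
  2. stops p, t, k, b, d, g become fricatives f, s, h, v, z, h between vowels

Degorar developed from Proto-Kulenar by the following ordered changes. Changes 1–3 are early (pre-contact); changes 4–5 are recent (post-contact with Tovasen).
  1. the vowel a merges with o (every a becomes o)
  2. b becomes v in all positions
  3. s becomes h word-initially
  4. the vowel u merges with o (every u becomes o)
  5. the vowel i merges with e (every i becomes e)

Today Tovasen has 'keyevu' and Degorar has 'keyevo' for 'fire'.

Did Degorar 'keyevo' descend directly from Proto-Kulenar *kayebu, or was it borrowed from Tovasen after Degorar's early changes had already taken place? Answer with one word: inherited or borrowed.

borrowed

If inherited, *kayebu would pass through all of Degorar's changes:
Degorar: *kayebu > koyebu > koyevu > koyevo  (by vowel merger, unconditioned shift, vowel merger)
If borrowed from Tovasen 'keyevu' after the early changes, it would undergo only the recent ones:
  rule 4 (vowel merger): keyevu → keyevo
  rule 5 (vowel merger): no change (keyevo)
  ⇒ as a loan: keyevo
Degorar 'keyevo' matches the loan outcome 'keyevo', not the inherited 'koyevo' — it skipped the early Degorar changes, so it was borrowed from Tovasen.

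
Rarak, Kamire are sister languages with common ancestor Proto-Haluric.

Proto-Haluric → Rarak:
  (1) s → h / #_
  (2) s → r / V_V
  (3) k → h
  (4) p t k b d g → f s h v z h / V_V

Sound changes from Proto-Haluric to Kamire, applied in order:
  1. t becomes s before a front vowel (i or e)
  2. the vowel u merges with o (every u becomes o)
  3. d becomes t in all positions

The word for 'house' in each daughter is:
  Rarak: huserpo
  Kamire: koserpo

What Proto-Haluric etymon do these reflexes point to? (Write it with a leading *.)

*kuterpo

Position 3: Rarak has s, Kamire has s. Taking the neighbouring segments as reconstructed: Rarak s can only go back to *t; Kamire s could go back to *t or *s — the one source consistent with every daughter is *t.
Position 1: Rarak has h, Kamire has k. Kamire preserves k here (none of its changes turn any other segment into k), so the proto-segment is *k.
Position 2: Rarak has u, Kamire has o. Rarak preserves u here (none of its changes turn any other segment into u), so the proto-segment is *u.
Continuing position by position gives *kuterpo; check it forward:
Rarak: *kuterpo > huterpo > huserpo  (by unconditioned shift, intervocalic lenition)
Kamire: start from *kuterpo.
  rule 1 (palatalisation): kuterpo → kuserpo
  rule 2 (vowel merger): kuserpo → koserpo
  rule 3: no change — koserpo
  ⇒ Kamire koserpo
Only *kuterpo yields all of Rarak huserpo, Kamire koserpo.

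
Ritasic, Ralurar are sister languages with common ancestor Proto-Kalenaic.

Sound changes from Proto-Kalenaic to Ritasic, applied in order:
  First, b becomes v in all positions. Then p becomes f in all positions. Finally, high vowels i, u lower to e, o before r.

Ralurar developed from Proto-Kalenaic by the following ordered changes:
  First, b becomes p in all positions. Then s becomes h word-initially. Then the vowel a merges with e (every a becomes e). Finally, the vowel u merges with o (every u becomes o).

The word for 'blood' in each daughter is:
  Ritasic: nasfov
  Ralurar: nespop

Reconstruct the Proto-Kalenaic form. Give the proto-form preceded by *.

*naspob

Position 2: Ritasic has a, Ralurar has e. Ritasic preserves a here (none of its changes turn any other segment into a), so the proto-segment is *a.
Position 4: Ritasic has f, Ralurar has p. Taking the neighbouring segments as reconstructed: Ritasic f could go back to *p or *f; Ralurar p could go back to *p or *b — the one source consistent with every daughter is *p.
This points to *naspob. Verify forward in each daughter:
Ritasic: *naspob
  naspob → naspov   [unconditioned shift]
  naspov → nasfov   [unconditioned shift]
  nasfov (rule 3 does not apply)
  giving Ritasic nasfov.
Ralurar: start from *naspob.
  rule 1 (unconditioned shift): naspob → naspop
  rule 2: no change — naspop
  rule 3 (vowel merger): naspop → nespop
  rule 4: no change — nespop
  ⇒ Ralurar nespop
Only *naspob yields all of Ritasic nasfov, Ralurar nespop.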